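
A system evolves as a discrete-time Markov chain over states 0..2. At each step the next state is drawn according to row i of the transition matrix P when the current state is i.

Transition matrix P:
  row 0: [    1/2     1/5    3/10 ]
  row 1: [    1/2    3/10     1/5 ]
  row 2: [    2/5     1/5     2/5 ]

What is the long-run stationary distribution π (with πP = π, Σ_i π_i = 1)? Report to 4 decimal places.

π = [0.4691, 0.2222, 0.3086]

Balance equations π_j = Σ_i π_i·P[i][j]:
  π_0 = 1/2·π_0 + 1/2·π_1 + 2/5·π_2
  π_1 = 1/5·π_0 + 3/10·π_1 + 1/5·π_2
  normalize: π_0 + π_1 + π_2 = 1
Solving the linear system gives exactly π = [38/81, 2/9, 25/81].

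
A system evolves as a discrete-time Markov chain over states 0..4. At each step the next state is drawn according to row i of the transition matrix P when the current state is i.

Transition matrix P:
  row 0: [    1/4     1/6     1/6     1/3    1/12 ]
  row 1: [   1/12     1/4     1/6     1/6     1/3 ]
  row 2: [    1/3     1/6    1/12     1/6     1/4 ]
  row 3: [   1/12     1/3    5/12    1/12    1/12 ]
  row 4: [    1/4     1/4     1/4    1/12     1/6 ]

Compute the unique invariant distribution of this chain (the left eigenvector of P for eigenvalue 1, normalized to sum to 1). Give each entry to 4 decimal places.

π = [0.2006, 0.2301, 0.2078, 0.1700, 0.1915]

Balance equations π_j = Σ_i π_i·P[i][j]:
  π_0 = 1/4·π_0 + 1/12·π_1 + 1/3·π_2 + 1/12·π_3 + 1/4·π_4
  π_1 = 1/6·π_0 + 1/4·π_1 + 1/6·π_2 + 1/3·π_3 + 1/4·π_4
  π_2 = 1/6·π_0 + 1/6·π_1 + 1/12·π_2 + 5/12·π_3 + 1/4·π_4
  π_3 = 1/3·π_0 + 1/6·π_1 + 1/6·π_2 + 1/12·π_3 + 1/12·π_4
  normalize: π_0 + π_1 + π_2 + π_3 + π_4 = 1
Solving the linear system gives exactly π = [4897/24408, 5617/24408, 634/3051, 461/2712, 4673/24408].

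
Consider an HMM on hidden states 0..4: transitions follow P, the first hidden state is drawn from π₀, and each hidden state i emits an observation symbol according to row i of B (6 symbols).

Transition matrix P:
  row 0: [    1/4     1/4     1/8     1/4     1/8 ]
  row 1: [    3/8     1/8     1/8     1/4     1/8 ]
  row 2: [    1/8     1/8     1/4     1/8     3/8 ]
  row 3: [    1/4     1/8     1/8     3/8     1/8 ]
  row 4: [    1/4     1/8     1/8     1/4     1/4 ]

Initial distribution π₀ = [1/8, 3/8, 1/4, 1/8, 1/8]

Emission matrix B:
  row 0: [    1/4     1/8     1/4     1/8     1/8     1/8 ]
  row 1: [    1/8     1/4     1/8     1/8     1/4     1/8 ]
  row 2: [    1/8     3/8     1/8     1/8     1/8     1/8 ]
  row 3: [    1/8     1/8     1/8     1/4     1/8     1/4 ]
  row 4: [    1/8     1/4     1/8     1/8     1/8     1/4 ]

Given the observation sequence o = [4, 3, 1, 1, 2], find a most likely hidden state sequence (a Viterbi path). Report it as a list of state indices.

t=0: δ = [1.562e-02, 9.375e-02, 3.125e-02, 1.562e-02, 1.562e-02]  (obs o_0=4)
t=1: δ = [4.395e-03, 1.465e-03, 1.465e-03, 5.859e-03, 1.465e-03]  ψ = [1, 1, 1, 1, 1]  (obs o_1=3)
t=2: δ = [1.831e-04, 2.747e-04, 2.747e-04, 2.747e-04, 1.831e-04]  ψ = [3, 0, 3, 3, 3]  (obs o_2=1)
t=3: δ = [1.287e-05, 1.144e-05, 2.575e-05, 1.287e-05, 2.575e-05]  ψ = [1, 0, 2, 3, 2]  (obs o_3=1)
t=4: δ = [1.609e-06, 4.023e-07, 8.047e-07, 8.047e-07, 1.207e-06]  ψ = [4, 0, 2, 4, 2]  (obs o_4=2)
backtrack: best end state = 0; path = [1, 3, 2, 4, 0]

path = [1, 3, 2, 4, 0]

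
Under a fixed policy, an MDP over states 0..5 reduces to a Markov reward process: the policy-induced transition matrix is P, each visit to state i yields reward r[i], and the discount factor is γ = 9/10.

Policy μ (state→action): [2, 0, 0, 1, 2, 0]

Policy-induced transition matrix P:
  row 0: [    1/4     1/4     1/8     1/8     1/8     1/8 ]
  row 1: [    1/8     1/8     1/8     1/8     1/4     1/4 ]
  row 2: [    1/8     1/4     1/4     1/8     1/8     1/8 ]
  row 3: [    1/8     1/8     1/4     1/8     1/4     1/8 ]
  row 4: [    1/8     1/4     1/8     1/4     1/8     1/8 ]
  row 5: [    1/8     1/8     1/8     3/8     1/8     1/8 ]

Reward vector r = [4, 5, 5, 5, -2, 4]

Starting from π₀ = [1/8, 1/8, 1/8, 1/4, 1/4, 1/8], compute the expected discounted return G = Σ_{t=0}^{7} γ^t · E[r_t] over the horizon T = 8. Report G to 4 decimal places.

G = 19.4870

t=0: π = [0.1250, 0.1250, 0.1250, 0.2500, 0.2500, 0.1250], E[r] = 3.0000, γ^t·E[r] = 3.000000, running G = 3.000000
t=1: π = [0.1406, 0.1875, 0.1719, 0.1875, 0.1719, 0.1406], E[r] = 3.5156, γ^t·E[r] = 3.164063, running G = 6.164063
t=2: π = [0.1426, 0.1855, 0.1699, 0.1816, 0.1719, 0.1484], E[r] = 3.5059, γ^t·E[r] = 2.839746, running G = 9.003809
t=3: π = [0.1428, 0.1855, 0.1689, 0.1836, 0.1709, 0.1482], E[r] = 3.5127, γ^t·E[r] = 2.560755, running G = 11.564563
t=4: π = [0.1429, 0.1853, 0.1691, 0.1834, 0.1711, 0.1482], E[r] = 3.5110, γ^t·E[r] = 2.303538, running G = 13.868102
t=5: π = [0.1429, 0.1854, 0.1691, 0.1834, 0.1711, 0.1482], E[r] = 3.5113, γ^t·E[r] = 2.073403, running G = 15.941504
t=6: π = [0.1429, 0.1854, 0.1691, 0.1834, 0.1711, 0.1482], E[r] = 3.5112, γ^t·E[r] = 1.866022, running G = 17.807526
t=7: π = [0.1429, 0.1854, 0.1691, 0.1834, 0.1711, 0.1482], E[r] = 3.5113, γ^t·E[r] = 1.679428, running G = 19.486954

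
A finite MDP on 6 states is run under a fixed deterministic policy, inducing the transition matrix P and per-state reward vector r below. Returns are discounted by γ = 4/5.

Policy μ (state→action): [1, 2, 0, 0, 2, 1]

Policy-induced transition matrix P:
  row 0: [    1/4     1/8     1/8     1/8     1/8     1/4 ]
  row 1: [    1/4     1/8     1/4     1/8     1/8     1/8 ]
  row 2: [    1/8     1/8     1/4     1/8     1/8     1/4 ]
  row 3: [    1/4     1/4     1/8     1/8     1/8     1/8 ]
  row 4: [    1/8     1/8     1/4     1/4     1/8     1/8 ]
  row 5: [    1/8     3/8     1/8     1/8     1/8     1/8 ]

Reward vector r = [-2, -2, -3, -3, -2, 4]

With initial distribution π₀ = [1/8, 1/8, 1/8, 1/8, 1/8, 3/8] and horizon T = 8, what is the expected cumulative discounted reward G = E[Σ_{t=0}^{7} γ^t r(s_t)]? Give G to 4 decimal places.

G = -4.1739

t=0: π = [0.1250, 0.1250, 0.1250, 0.1250, 0.1250, 0.3750], E[r] = 0.0000, γ^t·E[r] = 0.000000, running G = 0.000000
t=1: π = [0.1719, 0.2344, 0.1719, 0.1406, 0.1250, 0.1563], E[r] = -1.3750, γ^t·E[r] = -1.100000, running G = -1.100000
t=2: π = [0.1934, 0.1816, 0.1914, 0.1406, 0.1250, 0.1680], E[r] = -1.3242, γ^t·E[r] = -0.847500, running G = -1.947500
t=3: π = [0.1895, 0.1846, 0.1873, 0.1406, 0.1250, 0.1731], E[r] = -1.2893, γ^t·E[r] = -0.660125, running G = -2.607625
t=4: π = [0.1893, 0.1859, 0.1871, 0.1406, 0.1250, 0.1721], E[r] = -1.2952, γ^t·E[r] = -0.530513, running G = -3.138138
t=5: π = [0.1895, 0.1856, 0.1872, 0.1406, 0.1250, 0.1721], E[r] = -1.2955, γ^t·E[r] = -0.424524, running G = -3.562661
t=6: π = [0.1895, 0.1856, 0.1872, 0.1406, 0.1250, 0.1721], E[r] = -1.2953, γ^t·E[r] = -0.339559, running G = -3.902220
t=7: π = [0.1895, 0.1856, 0.1872, 0.1406, 0.1250, 0.1721], E[r] = -1.2953, γ^t·E[r] = -0.271651, running G = -4.173871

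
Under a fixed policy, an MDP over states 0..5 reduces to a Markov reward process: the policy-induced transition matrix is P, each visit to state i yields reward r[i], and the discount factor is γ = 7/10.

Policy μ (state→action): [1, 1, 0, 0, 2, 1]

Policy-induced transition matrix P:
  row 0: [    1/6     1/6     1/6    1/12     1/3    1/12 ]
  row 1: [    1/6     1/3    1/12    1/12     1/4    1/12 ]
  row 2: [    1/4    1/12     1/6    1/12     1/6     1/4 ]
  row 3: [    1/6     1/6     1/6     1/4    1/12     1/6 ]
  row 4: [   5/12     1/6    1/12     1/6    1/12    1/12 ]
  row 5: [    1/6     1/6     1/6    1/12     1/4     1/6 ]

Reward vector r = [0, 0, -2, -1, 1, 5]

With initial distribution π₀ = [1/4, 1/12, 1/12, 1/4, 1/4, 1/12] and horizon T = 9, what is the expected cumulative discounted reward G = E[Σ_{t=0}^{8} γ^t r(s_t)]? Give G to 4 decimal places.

t=0: π = [0.2500, 0.0833, 0.0833, 0.2500, 0.2500, 0.0833], E[r] = 0.2500, γ^t·E[r] = 0.250000, running G = 0.250000
t=1: π = [0.2361, 0.1736, 0.1389, 0.1458, 0.1806, 0.1250], E[r] = 0.3819, γ^t·E[r] = 0.267361, running G = 0.517361
t=2: π = [0.2234, 0.1840, 0.1372, 0.1227, 0.2037, 0.1291], E[r] = 0.4520, γ^t·E[r] = 0.221464, running G = 0.738825
t=3: π = [0.2290, 0.1859, 0.1344, 0.1208, 0.2028, 0.1272], E[r] = 0.4492, γ^t·E[r] = 0.154065, running G = 0.892891
t=4: π = [0.2286, 0.1865, 0.1343, 0.1204, 0.2040, 0.1264], E[r] = 0.4470, γ^t·E[r] = 0.107322, running G = 1.000213
t=5: π = [0.2288, 0.1866, 0.1341, 0.1204, 0.2038, 0.1263], E[r] = 0.4465, γ^t·E[r] = 0.075047, running G = 1.075260
t=6: π = [0.2288, 0.1866, 0.1341, 0.1204, 0.2039, 0.1262], E[r] = 0.4464, γ^t·E[r] = 0.052521, running G = 1.127781
t=7: π = [0.2288, 0.1866, 0.1341, 0.1204, 0.2038, 0.1262], E[r] = 0.4464, γ^t·E[r] = 0.036764, running G = 1.164545
t=8: π = [0.2288, 0.1866, 0.1341, 0.1204, 0.2039, 0.1262], E[r] = 0.4464, γ^t·E[r] = 0.025735, running G = 1.190280

G = 1.1903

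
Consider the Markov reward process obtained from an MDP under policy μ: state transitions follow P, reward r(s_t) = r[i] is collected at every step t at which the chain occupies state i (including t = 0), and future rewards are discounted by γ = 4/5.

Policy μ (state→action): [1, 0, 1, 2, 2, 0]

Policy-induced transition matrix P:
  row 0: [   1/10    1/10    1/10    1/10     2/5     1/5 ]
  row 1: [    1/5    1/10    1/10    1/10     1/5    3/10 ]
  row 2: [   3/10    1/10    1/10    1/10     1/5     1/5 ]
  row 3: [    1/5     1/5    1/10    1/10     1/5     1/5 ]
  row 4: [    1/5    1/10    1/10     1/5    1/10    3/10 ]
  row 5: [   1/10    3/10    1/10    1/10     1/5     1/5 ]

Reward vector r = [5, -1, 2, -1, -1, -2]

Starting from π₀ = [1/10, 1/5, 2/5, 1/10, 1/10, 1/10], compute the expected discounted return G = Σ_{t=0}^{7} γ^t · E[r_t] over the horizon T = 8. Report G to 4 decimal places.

t=0: π = [0.1000, 0.2000, 0.4000, 0.1000, 0.1000, 0.1000], E[r] = 0.7000, γ^t·E[r] = 0.700000, running G = 0.700000
t=1: π = [0.2200, 0.1300, 0.1000, 0.1100, 0.2100, 0.2300], E[r] = 0.3900, γ^t·E[r] = 0.312000, running G = 1.012000
t=2: π = [0.1650, 0.1570, 0.1000, 0.1210, 0.2230, 0.2340], E[r] = 0.0560, γ^t·E[r] = 0.035840, running G = 1.047840
t=3: π = [0.1701, 0.1589, 0.1000, 0.1223, 0.2107, 0.2380], E[r] = 0.0826, γ^t·E[r] = 0.042291, running G = 1.090131
t=4: π = [0.1692, 0.1598, 0.1000, 0.1211, 0.2130, 0.2370], E[r] = 0.0782, γ^t·E[r] = 0.032023, running G = 1.122154
t=5: π = [0.1694, 0.1595, 0.1000, 0.1213, 0.2125, 0.2373], E[r] = 0.0790, γ^t·E[r] = 0.025897, running G = 1.148051
t=6: π = [0.1693, 0.1596, 0.1000, 0.1213, 0.2126, 0.2372], E[r] = 0.0788, γ^t·E[r] = 0.020656, running G = 1.168707
t=7: π = [0.1693, 0.1596, 0.1000, 0.1213, 0.2126, 0.2372], E[r] = 0.0789, γ^t·E[r] = 0.016537, running G = 1.185245

G = 1.1852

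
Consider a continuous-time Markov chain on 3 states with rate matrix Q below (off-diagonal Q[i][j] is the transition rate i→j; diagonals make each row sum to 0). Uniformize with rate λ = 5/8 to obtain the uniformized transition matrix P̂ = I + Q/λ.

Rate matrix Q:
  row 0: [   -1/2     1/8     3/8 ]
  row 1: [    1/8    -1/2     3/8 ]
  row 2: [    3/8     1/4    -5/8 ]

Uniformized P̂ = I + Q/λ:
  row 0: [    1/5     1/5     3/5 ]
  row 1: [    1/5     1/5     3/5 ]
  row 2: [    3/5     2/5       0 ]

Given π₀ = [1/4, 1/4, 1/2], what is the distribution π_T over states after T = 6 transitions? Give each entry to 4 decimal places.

π = [0.3461, 0.2731, 0.3808]

t=0: π = [0.2500, 0.2500, 0.5000]
t=1: π = [0.4000, 0.3000, 0.3000]
t=2: π = [0.3200, 0.2600, 0.4200]
t=3: π = [0.3680, 0.2840, 0.3480]
t=4: π = [0.3392, 0.2696, 0.3912]
t=5: π = [0.3565, 0.2782, 0.3653]
t=6: π = [0.3461, 0.2731, 0.3808]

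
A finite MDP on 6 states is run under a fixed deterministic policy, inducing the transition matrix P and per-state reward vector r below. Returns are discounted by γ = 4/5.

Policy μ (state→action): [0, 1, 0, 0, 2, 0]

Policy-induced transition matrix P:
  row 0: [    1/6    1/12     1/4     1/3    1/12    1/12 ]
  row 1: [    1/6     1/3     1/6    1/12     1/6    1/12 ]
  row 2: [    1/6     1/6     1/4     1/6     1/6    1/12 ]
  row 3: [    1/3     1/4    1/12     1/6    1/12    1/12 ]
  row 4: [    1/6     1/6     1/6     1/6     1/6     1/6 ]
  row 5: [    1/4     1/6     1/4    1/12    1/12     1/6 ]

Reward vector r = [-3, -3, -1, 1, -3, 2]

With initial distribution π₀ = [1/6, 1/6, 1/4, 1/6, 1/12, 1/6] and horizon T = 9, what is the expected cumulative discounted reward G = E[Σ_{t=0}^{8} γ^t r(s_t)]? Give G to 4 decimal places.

G = -5.6573

t=0: π = [0.1667, 0.1667, 0.2500, 0.1667, 0.0833, 0.1667], E[r] = -1.0000, γ^t·E[r] = -1.000000, running G = -1.000000
t=1: π = [0.2083, 0.1944, 0.2014, 0.1667, 0.1250, 0.1042], E[r] = -1.4097, γ^t·E[r] = -1.127778, running G = -2.127778
t=2: π = [0.2031, 0.1956, 0.1956, 0.1765, 0.1267, 0.1024], E[r] = -1.3906, γ^t·E[r] = -0.890000, running G = -3.017778
t=3: π = [0.2046, 0.1970, 0.1937, 0.1757, 0.1265, 0.1024], E[r] = -1.3977, γ^t·E[r] = -0.715605, running G = -3.733383
t=4: π = [0.2045, 0.1971, 0.1938, 0.1758, 0.1264, 0.1024], E[r] = -1.3972, γ^t·E[r] = -0.572285, running G = -4.305667
t=5: π = [0.2045, 0.1971, 0.1937, 0.1758, 0.1264, 0.1024], E[r] = -1.3974, γ^t·E[r] = -0.457885, running G = -4.763552
t=6: π = [0.2045, 0.1971, 0.1937, 0.1758, 0.1264, 0.1024], E[r] = -1.3973, γ^t·E[r] = -0.366306, running G = -5.129858
t=7: π = [0.2045, 0.1971, 0.1937, 0.1758, 0.1264, 0.1024], E[r] = -1.3974, γ^t·E[r] = -0.293046, running G = -5.422904
t=8: π = [0.2045, 0.1971, 0.1937, 0.1758, 0.1264, 0.1024], E[r] = -1.3974, γ^t·E[r] = -0.234437, running G = -5.657341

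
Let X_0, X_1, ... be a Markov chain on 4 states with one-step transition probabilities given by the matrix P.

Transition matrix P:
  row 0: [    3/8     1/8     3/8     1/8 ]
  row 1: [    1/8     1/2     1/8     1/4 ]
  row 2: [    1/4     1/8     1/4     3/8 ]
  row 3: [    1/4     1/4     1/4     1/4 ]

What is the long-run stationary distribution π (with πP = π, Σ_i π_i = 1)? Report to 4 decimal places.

Balance equations π_j = Σ_i π_i·P[i][j]:
  π_0 = 3/8·π_0 + 1/8·π_1 + 1/4·π_2 + 1/4·π_3
  π_1 = 1/8·π_0 + 1/2·π_1 + 1/8·π_2 + 1/4·π_3
  π_2 = 3/8·π_0 + 1/8·π_1 + 1/4·π_2 + 1/4·π_3
  normalize: π_0 + π_1 + π_2 + π_3 = 1
Solving the linear system gives exactly π = [1/4, 1/4, 1/4, 1/4].

π = [0.2500, 0.2500, 0.2500, 0.2500]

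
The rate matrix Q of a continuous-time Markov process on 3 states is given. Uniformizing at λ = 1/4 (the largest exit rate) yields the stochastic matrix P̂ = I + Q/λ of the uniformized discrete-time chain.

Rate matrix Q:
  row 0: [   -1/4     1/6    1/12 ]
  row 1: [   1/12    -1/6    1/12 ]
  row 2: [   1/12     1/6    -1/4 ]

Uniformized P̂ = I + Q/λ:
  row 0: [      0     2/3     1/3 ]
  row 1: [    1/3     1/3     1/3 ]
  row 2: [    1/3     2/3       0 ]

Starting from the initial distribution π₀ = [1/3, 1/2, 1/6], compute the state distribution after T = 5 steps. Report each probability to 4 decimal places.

t=0: π = [0.3333, 0.5000, 0.1667]
t=1: π = [0.2222, 0.5000, 0.2778]
t=2: π = [0.2593, 0.5000, 0.2407]
t=3: π = [0.2469, 0.5000, 0.2531]
t=4: π = [0.2510, 0.5000, 0.2490]
t=5: π = [0.2497, 0.5000, 0.2503]

π = [0.2497, 0.5000, 0.2503]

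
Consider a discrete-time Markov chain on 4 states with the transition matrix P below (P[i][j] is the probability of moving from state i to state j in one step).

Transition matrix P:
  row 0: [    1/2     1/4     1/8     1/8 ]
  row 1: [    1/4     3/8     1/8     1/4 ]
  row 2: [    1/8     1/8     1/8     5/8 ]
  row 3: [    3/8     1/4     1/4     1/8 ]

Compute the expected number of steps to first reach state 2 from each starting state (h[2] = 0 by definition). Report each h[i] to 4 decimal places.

First-step conditioning: h[2] = 0; for i ≠ 2, h[i] = 1 + Σ_k P[i][k]·h[k].
  h[0] = 1 + 1/2·h[0] + 1/4·h[1] + 1/8·h[3]
  h[1] = 1 + 1/4·h[0] + 3/8·h[1] + 1/4·h[3]
  h[3] = 1 + 3/8·h[0] + 1/4·h[1] + 1/8·h[3]
Solving the 3×3 linear system over states ≠ 2 gives exactly h = [448/65, 88/13, 0, 392/65] (h[2] = 0 is the target).

h = [6.8923, 6.7692, 0.0000, 6.0308]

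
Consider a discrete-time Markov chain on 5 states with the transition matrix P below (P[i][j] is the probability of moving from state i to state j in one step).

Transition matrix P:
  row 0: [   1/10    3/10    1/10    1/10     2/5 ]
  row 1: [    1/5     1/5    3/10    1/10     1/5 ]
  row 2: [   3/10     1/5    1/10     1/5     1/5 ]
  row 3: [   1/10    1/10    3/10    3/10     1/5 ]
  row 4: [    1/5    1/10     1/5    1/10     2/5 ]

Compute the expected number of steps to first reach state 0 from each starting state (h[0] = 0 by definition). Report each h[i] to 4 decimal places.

First-step conditioning: h[0] = 0; for i ≠ 0, h[i] = 1 + Σ_k P[i][k]·h[k].
  h[1] = 1 + 1/5·h[1] + 3/10·h[2] + 1/10·h[3] + 1/5·h[4]
  h[2] = 1 + 1/5·h[1] + 1/10·h[2] + 1/5·h[3] + 1/5·h[4]
  h[3] = 1 + 1/10·h[1] + 3/10·h[2] + 3/10·h[3] + 1/5·h[4]
  h[4] = 1 + 1/10·h[1] + 1/5·h[2] + 1/10·h[3] + 2/5·h[4]
Solving the 4×4 linear system over states ≠ 0 gives exactly h = [0, 3840/797, 3560/797, 4320/797, 3875/797] (h[0] = 0 is the target).

h = [0.0000, 4.8181, 4.4668, 5.4203, 4.8620]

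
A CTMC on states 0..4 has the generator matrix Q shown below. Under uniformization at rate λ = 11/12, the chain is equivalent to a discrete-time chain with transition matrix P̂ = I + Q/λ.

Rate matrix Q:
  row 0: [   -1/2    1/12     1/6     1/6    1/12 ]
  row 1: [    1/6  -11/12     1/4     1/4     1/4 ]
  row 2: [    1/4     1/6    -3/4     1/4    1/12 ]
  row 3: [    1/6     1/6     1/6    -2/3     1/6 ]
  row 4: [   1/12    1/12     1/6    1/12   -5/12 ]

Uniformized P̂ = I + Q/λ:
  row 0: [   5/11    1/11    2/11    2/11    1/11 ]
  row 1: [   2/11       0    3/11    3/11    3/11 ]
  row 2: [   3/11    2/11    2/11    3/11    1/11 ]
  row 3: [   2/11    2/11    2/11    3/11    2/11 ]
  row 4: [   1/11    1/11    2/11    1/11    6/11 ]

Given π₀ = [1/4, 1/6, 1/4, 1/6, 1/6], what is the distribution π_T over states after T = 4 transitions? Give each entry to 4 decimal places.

π = [0.2453, 0.1168, 0.1924, 0.2075, 0.2380]

t=0: π = [0.2500, 0.1667, 0.2500, 0.1667, 0.1667]
t=1: π = [0.2576, 0.1136, 0.1970, 0.2197, 0.2121]
t=2: π = [0.2507, 0.1185, 0.1921, 0.2107, 0.2280]
t=3: π = [0.2469, 0.1168, 0.1926, 0.2085, 0.2352]
t=4: π = [0.2453, 0.1168, 0.1924, 0.2075, 0.2380]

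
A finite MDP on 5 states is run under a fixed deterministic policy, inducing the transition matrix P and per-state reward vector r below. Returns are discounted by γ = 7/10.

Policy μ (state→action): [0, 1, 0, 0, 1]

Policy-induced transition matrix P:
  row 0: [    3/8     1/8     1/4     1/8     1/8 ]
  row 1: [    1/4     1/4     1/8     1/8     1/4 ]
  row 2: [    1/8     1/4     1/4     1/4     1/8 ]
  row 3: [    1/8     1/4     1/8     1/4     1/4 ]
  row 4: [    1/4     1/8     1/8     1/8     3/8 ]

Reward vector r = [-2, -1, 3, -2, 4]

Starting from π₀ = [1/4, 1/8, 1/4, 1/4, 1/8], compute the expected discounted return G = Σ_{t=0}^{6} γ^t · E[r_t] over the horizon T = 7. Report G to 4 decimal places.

G = 0.9629

t=0: π = [0.2500, 0.1250, 0.2500, 0.2500, 0.1250], E[r] = 0.1250, γ^t·E[r] = 0.125000, running G = 0.125000
t=1: π = [0.2188, 0.2031, 0.1875, 0.1875, 0.2031], E[r] = 0.3594, γ^t·E[r] = 0.251563, running G = 0.376563
t=2: π = [0.2305, 0.1973, 0.1758, 0.1719, 0.2246], E[r] = 0.4238, γ^t·E[r] = 0.207676, running G = 0.584238
t=3: π = [0.2354, 0.1931, 0.1758, 0.1685, 0.2273], E[r] = 0.4358, γ^t·E[r] = 0.149476, running G = 0.733715
t=4: π = [0.2364, 0.1922, 0.1764, 0.1680, 0.2270], E[r] = 0.4362, γ^t·E[r] = 0.104743, running G = 0.838458
t=5: π = [0.2365, 0.1921, 0.1766, 0.1681, 0.2268], E[r] = 0.4357, γ^t·E[r] = 0.073235, running G = 0.911693
t=6: π = [0.2365, 0.1921, 0.1766, 0.1681, 0.2267], E[r] = 0.4355, γ^t·E[r] = 0.051241, running G = 0.962934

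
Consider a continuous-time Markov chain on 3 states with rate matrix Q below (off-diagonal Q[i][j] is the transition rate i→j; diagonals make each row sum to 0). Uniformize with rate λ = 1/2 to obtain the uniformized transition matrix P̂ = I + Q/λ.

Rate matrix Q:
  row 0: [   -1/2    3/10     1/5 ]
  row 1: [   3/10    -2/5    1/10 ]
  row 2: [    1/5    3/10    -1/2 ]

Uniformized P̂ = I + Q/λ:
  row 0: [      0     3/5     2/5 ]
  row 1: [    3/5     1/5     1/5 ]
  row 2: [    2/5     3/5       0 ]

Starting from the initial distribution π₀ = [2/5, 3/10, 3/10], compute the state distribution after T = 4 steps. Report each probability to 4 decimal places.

t=0: π = [0.4000, 0.3000, 0.3000]
t=1: π = [0.3000, 0.4800, 0.2200]
t=2: π = [0.3760, 0.4080, 0.2160]
t=3: π = [0.3312, 0.4368, 0.2320]
t=4: π = [0.3549, 0.4253, 0.2198]

π = [0.3549, 0.4253, 0.2198]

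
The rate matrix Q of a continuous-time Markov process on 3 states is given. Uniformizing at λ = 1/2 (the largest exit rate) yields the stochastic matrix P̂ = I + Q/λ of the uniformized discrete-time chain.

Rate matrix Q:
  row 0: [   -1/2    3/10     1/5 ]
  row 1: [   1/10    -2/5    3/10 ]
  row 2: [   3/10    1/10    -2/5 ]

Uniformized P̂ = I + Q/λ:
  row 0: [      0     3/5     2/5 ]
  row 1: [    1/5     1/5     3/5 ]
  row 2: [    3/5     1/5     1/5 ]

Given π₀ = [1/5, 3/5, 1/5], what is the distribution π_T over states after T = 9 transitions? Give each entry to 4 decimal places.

π = [0.2955, 0.3181, 0.3864]

t=0: π = [0.2000, 0.6000, 0.2000]
t=1: π = [0.2400, 0.2800, 0.4800]
t=2: π = [0.3440, 0.2960, 0.3600]
t=3: π = [0.2752, 0.3376, 0.3872]
t=4: π = [0.2998, 0.3101, 0.3901]
t=5: π = [0.2961, 0.3199, 0.3840]
t=6: π = [0.2944, 0.3184, 0.3872]
t=7: π = [0.2960, 0.3178, 0.3862]
t=8: π = [0.2953, 0.3184, 0.3863]
t=9: π = [0.2955, 0.3181, 0.3864]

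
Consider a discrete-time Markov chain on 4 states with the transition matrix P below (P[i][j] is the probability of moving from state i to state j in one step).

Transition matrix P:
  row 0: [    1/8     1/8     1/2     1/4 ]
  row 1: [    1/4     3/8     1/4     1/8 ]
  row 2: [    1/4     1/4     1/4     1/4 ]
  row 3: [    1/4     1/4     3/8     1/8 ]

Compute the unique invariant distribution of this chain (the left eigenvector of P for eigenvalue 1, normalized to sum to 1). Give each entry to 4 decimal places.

π = [0.2222, 0.2540, 0.3298, 0.1940]

Balance equations π_j = Σ_i π_i·P[i][j]:
  π_0 = 1/8·π_0 + 1/4·π_1 + 1/4·π_2 + 1/4·π_3
  π_1 = 1/8·π_0 + 3/8·π_1 + 1/4·π_2 + 1/4·π_3
  π_2 = 1/2·π_0 + 1/4·π_1 + 1/4·π_2 + 3/8·π_3
  normalize: π_0 + π_1 + π_2 + π_3 = 1
Solving the linear system gives exactly π = [2/9, 16/63, 187/567, 110/567].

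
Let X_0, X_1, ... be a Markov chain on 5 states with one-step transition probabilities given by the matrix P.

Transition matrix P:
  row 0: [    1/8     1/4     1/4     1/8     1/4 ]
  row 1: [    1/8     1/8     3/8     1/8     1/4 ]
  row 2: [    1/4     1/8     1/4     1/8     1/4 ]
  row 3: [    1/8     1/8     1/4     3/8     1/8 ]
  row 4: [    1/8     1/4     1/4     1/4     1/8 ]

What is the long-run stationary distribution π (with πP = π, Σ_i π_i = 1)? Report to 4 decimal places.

π = [0.1589, 0.1699, 0.2712, 0.2000, 0.2000]

Balance equations π_j = Σ_i π_i·P[i][j]:
  π_0 = 1/8·π_0 + 1/8·π_1 + 1/4·π_2 + 1/8·π_3 + 1/8·π_4
  π_1 = 1/4·π_0 + 1/8·π_1 + 1/8·π_2 + 1/8·π_3 + 1/4·π_4
  π_2 = 1/4·π_0 + 3/8·π_1 + 1/4·π_2 + 1/4·π_3 + 1/4·π_4
  π_3 = 1/8·π_0 + 1/8·π_1 + 1/8·π_2 + 3/8·π_3 + 1/4·π_4
  normalize: π_0 + π_1 + π_2 + π_3 + π_4 = 1
Solving the linear system gives exactly π = [58/365, 62/365, 99/365, 1/5, 1/5].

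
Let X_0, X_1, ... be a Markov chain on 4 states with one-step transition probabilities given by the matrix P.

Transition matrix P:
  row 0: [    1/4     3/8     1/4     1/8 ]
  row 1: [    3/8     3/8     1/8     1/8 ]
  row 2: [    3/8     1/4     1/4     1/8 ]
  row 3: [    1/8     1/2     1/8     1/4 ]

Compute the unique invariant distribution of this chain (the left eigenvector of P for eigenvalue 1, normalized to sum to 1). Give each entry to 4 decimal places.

π = [0.3016, 0.3696, 0.1859, 0.1429]

Balance equations π_j = Σ_i π_i·P[i][j]:
  π_0 = 1/4·π_0 + 3/8·π_1 + 3/8·π_2 + 1/8·π_3
  π_1 = 3/8·π_0 + 3/8·π_1 + 1/4·π_2 + 1/2·π_3
  π_2 = 1/4·π_0 + 1/8·π_1 + 1/4·π_2 + 1/8·π_3
  normalize: π_0 + π_1 + π_2 + π_3 = 1
Solving the linear system gives exactly π = [19/63, 163/441, 82/441, 1/7].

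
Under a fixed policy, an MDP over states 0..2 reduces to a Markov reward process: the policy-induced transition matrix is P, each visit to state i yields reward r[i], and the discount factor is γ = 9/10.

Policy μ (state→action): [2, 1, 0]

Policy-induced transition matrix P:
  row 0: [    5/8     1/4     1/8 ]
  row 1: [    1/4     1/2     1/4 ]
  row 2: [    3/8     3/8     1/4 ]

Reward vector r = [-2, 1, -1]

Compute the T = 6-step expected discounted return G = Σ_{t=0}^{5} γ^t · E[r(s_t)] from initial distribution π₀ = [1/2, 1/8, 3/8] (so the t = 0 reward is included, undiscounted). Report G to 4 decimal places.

G = -4.0074

t=0: π = [0.5000, 0.1250, 0.3750], E[r] = -1.2500, γ^t·E[r] = -1.250000, running G = -1.250000
t=1: π = [0.4844, 0.3281, 0.1875], E[r] = -0.8281, γ^t·E[r] = -0.745313, running G = -1.995313
t=2: π = [0.4551, 0.3555, 0.1895], E[r] = -0.7441, γ^t·E[r] = -0.602754, running G = -2.598066
t=3: π = [0.4443, 0.3625, 0.1931], E[r] = -0.7192, γ^t·E[r] = -0.524325, running G = -3.122391
t=4: π = [0.4408, 0.3648, 0.1945], E[r] = -0.7112, γ^t·E[r] = -0.466626, running G = -3.589017
t=5: π = [0.4396, 0.3655, 0.1949], E[r] = -0.7086, γ^t·E[r] = -0.418416, running G = -4.007434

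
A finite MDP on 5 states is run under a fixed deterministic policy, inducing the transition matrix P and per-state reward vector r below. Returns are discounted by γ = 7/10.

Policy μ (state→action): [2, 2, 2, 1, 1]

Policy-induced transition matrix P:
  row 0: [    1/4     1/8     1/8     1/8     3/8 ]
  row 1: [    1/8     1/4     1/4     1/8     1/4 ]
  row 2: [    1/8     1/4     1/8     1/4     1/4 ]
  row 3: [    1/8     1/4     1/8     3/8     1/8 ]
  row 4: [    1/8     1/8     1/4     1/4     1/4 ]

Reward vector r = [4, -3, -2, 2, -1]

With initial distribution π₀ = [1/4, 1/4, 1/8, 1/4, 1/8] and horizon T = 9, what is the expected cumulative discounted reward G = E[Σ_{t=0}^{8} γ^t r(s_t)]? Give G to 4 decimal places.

t=0: π = [0.2500, 0.2500, 0.1250, 0.2500, 0.1250], E[r] = 0.3750, γ^t·E[r] = 0.375000, running G = 0.375000
t=1: π = [0.1563, 0.2031, 0.1719, 0.2188, 0.2500], E[r] = -0.1406, γ^t·E[r] = -0.098438, running G = 0.276563
t=2: π = [0.1445, 0.1992, 0.1816, 0.2324, 0.2422], E[r] = -0.1602, γ^t·E[r] = -0.078477, running G = 0.198086
t=3: π = [0.1431, 0.2017, 0.1802, 0.2361, 0.2390], E[r] = -0.1599, γ^t·E[r] = -0.054850, running G = 0.143236
t=4: π = [0.1429, 0.2022, 0.1801, 0.2364, 0.2384], E[r] = -0.1609, γ^t·E[r] = -0.038629, running G = 0.104607
t=5: π = [0.1429, 0.2023, 0.1801, 0.2364, 0.2383], E[r] = -0.1612, γ^t·E[r] = -0.027097, running G = 0.077510
t=6: π = [0.1429, 0.2024, 0.1801, 0.2364, 0.2383], E[r] = -0.1613, γ^t·E[r] = -0.018977, running G = 0.058533
t=7: π = [0.1429, 0.2024, 0.1801, 0.2364, 0.2383], E[r] = -0.1613, γ^t·E[r] = -0.013285, running G = 0.045249
t=8: π = [0.1429, 0.2024, 0.1801, 0.2364, 0.2383], E[r] = -0.1613, γ^t·E[r] = -0.009299, running G = 0.035949

G = 0.0359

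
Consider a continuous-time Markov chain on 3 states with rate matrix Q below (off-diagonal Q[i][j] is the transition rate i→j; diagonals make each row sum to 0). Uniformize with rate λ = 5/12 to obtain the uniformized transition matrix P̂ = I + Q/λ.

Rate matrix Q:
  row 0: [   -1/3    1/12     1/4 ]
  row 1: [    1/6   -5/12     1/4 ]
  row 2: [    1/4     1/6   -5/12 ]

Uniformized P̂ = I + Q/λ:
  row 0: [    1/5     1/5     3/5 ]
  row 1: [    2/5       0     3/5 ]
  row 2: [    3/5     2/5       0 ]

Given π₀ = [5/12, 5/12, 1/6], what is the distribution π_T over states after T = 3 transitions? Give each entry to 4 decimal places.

t=0: π = [0.4167, 0.4167, 0.1667]
t=1: π = [0.3500, 0.1500, 0.5000]
t=2: π = [0.4300, 0.2700, 0.3000]
t=3: π = [0.3740, 0.2060, 0.4200]

π = [0.3740, 0.2060, 0.4200]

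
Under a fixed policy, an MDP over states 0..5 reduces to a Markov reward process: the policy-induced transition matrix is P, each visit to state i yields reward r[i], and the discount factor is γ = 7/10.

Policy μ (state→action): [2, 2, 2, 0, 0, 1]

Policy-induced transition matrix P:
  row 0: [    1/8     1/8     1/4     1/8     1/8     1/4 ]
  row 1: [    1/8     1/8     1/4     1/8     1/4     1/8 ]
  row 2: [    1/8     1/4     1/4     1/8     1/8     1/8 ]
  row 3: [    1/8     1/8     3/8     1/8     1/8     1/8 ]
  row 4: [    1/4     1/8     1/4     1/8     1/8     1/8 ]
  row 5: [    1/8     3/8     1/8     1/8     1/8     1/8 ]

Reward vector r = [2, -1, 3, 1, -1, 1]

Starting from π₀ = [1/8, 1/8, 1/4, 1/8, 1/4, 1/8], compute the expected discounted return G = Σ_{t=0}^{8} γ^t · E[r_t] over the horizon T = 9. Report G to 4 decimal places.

t=0: π = [0.1250, 0.1250, 0.2500, 0.1250, 0.2500, 0.1250], E[r] = 0.8750, γ^t·E[r] = 0.875000, running G = 0.875000
t=1: π = [0.1563, 0.1875, 0.2500, 0.1250, 0.1406, 0.1406], E[r] = 1.0000, γ^t·E[r] = 0.700000, running G = 1.575000
t=2: π = [0.1426, 0.1914, 0.2480, 0.1250, 0.1484, 0.1445], E[r] = 0.9590, γ^t·E[r] = 0.469902, running G = 2.044902
t=3: π = [0.1436, 0.1921, 0.2476, 0.1250, 0.1489, 0.1428], E[r] = 0.9565, γ^t·E[r] = 0.328094, running G = 2.372997
t=4: π = [0.1436, 0.1917, 0.2478, 0.1250, 0.1490, 0.1429], E[r] = 0.9578, γ^t·E[r] = 0.229974, running G = 2.602970
t=5: π = [0.1436, 0.1917, 0.2478, 0.1250, 0.1490, 0.1430], E[r] = 0.9578, γ^t·E[r] = 0.160980, running G = 2.763950
t=6: π = [0.1436, 0.1917, 0.2478, 0.1250, 0.1490, 0.1430], E[r] = 0.9578, γ^t·E[r] = 0.112683, running G = 2.876633
t=7: π = [0.1436, 0.1917, 0.2478, 0.1250, 0.1490, 0.1430], E[r] = 0.9578, γ^t·E[r] = 0.078878, running G = 2.955511
t=8: π = [0.1436, 0.1917, 0.2478, 0.1250, 0.1490, 0.1430], E[r] = 0.9578, γ^t·E[r] = 0.055215, running G = 3.010726

G = 3.0107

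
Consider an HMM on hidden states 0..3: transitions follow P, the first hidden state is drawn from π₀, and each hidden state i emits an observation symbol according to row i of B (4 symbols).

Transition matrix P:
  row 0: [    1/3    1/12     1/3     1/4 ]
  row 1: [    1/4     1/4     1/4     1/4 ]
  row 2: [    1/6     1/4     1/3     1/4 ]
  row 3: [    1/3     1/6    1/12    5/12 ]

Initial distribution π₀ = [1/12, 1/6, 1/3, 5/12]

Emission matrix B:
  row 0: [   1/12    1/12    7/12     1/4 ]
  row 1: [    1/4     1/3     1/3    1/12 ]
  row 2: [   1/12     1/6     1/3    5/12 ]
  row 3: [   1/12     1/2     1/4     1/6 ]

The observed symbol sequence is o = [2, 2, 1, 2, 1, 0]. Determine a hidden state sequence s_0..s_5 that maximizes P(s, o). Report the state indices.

t=0: δ = [4.861e-02, 5.556e-02, 1.111e-01, 1.042e-01]  (obs o_0=2)
t=1: δ = [2.025e-02, 9.259e-03, 1.235e-02, 1.085e-02]  ψ = [3, 2, 2, 3]  (obs o_1=2)
t=2: δ = [5.626e-04, 1.029e-03, 1.125e-03, 2.532e-03]  ψ = [0, 2, 0, 0]  (obs o_2=1)
t=3: δ = [4.923e-04, 1.407e-04, 1.250e-04, 2.637e-04]  ψ = [3, 3, 2, 3]  (obs o_3=2)
t=4: δ = [1.368e-05, 1.465e-05, 2.735e-05, 6.154e-05]  ψ = [0, 3, 0, 0]  (obs o_4=1)
t=5: δ = [1.709e-06, 2.564e-06, 7.597e-07, 2.137e-06]  ψ = [3, 3, 2, 3]  (obs o_5=0)
backtrack: best end state = 1; path = [3, 0, 3, 0, 3, 1]

path = [3, 0, 3, 0, 3, 1]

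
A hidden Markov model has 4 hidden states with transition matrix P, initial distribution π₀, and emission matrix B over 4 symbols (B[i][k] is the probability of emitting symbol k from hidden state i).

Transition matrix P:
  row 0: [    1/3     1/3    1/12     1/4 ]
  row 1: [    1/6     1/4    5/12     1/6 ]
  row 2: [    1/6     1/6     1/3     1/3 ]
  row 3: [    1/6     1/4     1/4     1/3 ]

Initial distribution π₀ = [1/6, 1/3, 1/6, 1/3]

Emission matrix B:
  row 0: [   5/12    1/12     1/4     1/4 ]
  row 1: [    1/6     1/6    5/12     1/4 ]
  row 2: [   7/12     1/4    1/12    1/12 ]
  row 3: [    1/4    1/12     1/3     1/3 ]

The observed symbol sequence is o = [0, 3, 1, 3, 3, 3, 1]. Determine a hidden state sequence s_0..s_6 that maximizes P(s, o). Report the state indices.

path = [2, 3, 2, 3, 3, 3, 2]

t=0: δ = [6.944e-02, 5.556e-02, 9.722e-02, 8.333e-02]  (obs o_0=0)
t=1: δ = [5.787e-03, 5.787e-03, 2.701e-03, 1.080e-02]  ψ = [0, 0, 2, 2]  (obs o_1=3)
t=2: δ = [1.608e-04, 4.501e-04, 6.752e-04, 3.001e-04]  ψ = [0, 3, 3, 3]  (obs o_2=1)
t=3: δ = [2.813e-05, 2.813e-05, 1.875e-05, 7.502e-05]  ψ = [2, 1, 2, 2]  (obs o_3=3)
t=4: δ = [3.126e-06, 4.689e-06, 1.563e-06, 8.335e-06]  ψ = [3, 3, 3, 3]  (obs o_4=3)
t=5: δ = [3.473e-07, 5.210e-07, 1.737e-07, 9.261e-07]  ψ = [3, 3, 3, 3]  (obs o_5=3)
t=6: δ = [1.286e-08, 3.859e-08, 5.788e-08, 2.573e-08]  ψ = [3, 3, 3, 3]  (obs o_6=1)
backtrack: best end state = 2; path = [2, 3, 2, 3, 3, 3, 2]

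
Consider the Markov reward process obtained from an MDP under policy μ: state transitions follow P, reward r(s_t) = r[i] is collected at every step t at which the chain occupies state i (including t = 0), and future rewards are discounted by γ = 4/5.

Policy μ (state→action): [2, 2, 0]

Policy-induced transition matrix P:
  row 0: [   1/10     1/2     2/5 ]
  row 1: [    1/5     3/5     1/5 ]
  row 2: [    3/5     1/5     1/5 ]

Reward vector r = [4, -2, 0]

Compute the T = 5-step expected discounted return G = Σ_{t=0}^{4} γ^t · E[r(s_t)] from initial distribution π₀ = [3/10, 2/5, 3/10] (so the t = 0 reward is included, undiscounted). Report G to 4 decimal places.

t=0: π = [0.3000, 0.4000, 0.3000], E[r] = 0.4000, γ^t·E[r] = 0.400000, running G = 0.400000
t=1: π = [0.2900, 0.4500, 0.2600], E[r] = 0.2600, γ^t·E[r] = 0.208000, running G = 0.608000
t=2: π = [0.2750, 0.4670, 0.2580], E[r] = 0.1660, γ^t·E[r] = 0.106240, running G = 0.714240
t=3: π = [0.2757, 0.4693, 0.2550], E[r] = 0.1642, γ^t·E[r] = 0.084070, running G = 0.798310
t=4: π = [0.2744, 0.4704, 0.2551], E[r] = 0.1569, γ^t·E[r] = 0.064250, running G = 0.862560

G = 0.8626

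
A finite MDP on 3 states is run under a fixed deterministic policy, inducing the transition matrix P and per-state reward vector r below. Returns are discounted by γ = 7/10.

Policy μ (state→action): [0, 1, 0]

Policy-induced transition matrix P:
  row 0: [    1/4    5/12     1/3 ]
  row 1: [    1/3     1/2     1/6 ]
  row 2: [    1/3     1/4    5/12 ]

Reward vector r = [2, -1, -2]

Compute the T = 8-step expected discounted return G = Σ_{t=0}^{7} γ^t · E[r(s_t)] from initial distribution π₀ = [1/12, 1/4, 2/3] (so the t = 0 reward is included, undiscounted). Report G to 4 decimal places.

G = -2.2163

t=0: π = [0.0833, 0.2500, 0.6667], E[r] = -1.4167, γ^t·E[r] = -1.416667, running G = -1.416667
t=1: π = [0.3264, 0.3264, 0.3472], E[r] = -0.3681, γ^t·E[r] = -0.257639, running G = -1.674306
t=2: π = [0.3061, 0.3860, 0.3079], E[r] = -0.3895, γ^t·E[r] = -0.190839, running G = -1.865145
t=3: π = [0.3078, 0.3975, 0.2947], E[r] = -0.3712, γ^t·E[r] = -0.127318, running G = -1.992463
t=4: π = [0.3077, 0.4007, 0.2916], E[r] = -0.3686, γ^t·E[r] = -0.088498, running G = -2.080961
t=5: π = [0.3077, 0.4015, 0.2909], E[r] = -0.3678, γ^t·E[r] = -0.061812, running G = -2.142773
t=6: π = [0.3077, 0.4016, 0.2907], E[r] = -0.3676, γ^t·E[r] = -0.043246, running G = -2.186020
t=7: π = [0.3077, 0.4017, 0.2906], E[r] = -0.3675, γ^t·E[r] = -0.030268, running G = -2.216288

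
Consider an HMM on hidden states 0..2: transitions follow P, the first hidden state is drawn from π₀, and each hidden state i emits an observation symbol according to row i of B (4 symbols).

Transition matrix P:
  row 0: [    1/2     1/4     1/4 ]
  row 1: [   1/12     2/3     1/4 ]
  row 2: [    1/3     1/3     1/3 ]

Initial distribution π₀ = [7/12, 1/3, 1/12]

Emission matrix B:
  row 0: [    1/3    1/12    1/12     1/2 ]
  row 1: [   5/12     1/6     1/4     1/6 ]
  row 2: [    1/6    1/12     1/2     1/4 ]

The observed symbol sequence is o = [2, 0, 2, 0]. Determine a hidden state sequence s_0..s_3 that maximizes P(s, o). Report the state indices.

t=0: δ = [4.861e-02, 8.333e-02, 4.167e-02]  (obs o_0=2)
t=1: δ = [8.102e-03, 2.315e-02, 3.472e-03]  ψ = [0, 1, 1]  (obs o_1=0)
t=2: δ = [3.376e-04, 3.858e-03, 2.894e-03]  ψ = [0, 1, 1]  (obs o_2=2)
t=3: δ = [3.215e-04, 1.072e-03, 1.608e-04]  ψ = [2, 1, 1]  (obs o_3=0)
backtrack: best end state = 1; path = [1, 1, 1, 1]

path = [1, 1, 1, 1]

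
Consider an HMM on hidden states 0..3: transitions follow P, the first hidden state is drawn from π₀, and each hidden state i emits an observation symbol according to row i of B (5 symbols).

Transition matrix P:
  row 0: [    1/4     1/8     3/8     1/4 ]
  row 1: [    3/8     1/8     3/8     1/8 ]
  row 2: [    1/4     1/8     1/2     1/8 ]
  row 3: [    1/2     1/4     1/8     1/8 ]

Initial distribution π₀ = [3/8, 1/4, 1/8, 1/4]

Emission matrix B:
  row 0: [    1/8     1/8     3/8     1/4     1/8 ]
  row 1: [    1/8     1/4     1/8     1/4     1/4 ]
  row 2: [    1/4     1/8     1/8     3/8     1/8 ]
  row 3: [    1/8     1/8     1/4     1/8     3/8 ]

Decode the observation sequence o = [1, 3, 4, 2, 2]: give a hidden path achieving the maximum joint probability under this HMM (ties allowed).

t=0: δ = [4.688e-02, 6.250e-02, 1.562e-02, 3.125e-02]  (obs o_0=1)
t=1: δ = [5.859e-03, 1.953e-03, 8.789e-03, 1.465e-03]  ψ = [1, 1, 1, 0]  (obs o_1=3)
t=2: δ = [2.747e-04, 2.747e-04, 5.493e-04, 5.493e-04]  ψ = [2, 2, 2, 0]  (obs o_2=4)
t=3: δ = [1.030e-04, 1.717e-05, 3.433e-05, 1.717e-05]  ψ = [3, 3, 2, 0]  (obs o_3=2)
t=4: δ = [9.656e-06, 1.609e-06, 4.828e-06, 6.437e-06]  ψ = [0, 0, 0, 0]  (obs o_4=2)
backtrack: best end state = 0; path = [1, 0, 3, 0, 0]

path = [1, 0, 3, 0, 0]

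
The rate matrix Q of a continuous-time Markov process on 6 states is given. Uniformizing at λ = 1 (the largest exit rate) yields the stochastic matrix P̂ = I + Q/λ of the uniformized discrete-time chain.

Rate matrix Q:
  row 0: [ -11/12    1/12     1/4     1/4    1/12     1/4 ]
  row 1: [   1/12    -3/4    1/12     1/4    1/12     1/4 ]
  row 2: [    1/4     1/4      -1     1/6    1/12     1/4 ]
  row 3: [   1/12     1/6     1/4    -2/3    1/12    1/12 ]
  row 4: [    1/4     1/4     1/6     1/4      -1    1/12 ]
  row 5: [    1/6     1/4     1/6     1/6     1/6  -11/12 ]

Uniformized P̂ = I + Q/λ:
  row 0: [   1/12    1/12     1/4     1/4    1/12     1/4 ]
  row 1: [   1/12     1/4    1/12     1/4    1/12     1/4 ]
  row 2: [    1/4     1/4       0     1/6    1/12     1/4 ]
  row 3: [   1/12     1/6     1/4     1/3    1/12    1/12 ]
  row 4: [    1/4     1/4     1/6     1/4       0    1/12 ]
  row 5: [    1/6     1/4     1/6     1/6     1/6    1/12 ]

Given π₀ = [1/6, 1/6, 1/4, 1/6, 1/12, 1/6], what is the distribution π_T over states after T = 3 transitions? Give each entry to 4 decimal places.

t=0: π = [0.1667, 0.1667, 0.2500, 0.1667, 0.0833, 0.1667]
t=1: π = [0.1528, 0.2083, 0.1389, 0.2292, 0.0903, 0.1806]
t=2: π = [0.1366, 0.2054, 0.1580, 0.2425, 0.0909, 0.1667]
t=3: π = [0.1387, 0.2070, 0.1548, 0.2432, 0.0897, 0.1667]

π = [0.1387, 0.2070, 0.1548, 0.2432, 0.0897, 0.1667]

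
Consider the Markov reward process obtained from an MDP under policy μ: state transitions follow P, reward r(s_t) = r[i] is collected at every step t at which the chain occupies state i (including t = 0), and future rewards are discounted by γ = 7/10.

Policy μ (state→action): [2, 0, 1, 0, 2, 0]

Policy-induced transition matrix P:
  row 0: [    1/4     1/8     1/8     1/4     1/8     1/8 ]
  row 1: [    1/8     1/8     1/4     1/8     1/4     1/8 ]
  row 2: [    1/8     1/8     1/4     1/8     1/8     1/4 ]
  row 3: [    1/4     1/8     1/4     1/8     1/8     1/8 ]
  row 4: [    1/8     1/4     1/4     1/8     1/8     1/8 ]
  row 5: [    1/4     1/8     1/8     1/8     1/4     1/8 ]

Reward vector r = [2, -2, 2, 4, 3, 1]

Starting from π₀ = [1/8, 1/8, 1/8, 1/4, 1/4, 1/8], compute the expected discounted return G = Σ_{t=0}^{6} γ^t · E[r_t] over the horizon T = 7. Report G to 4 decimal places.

G = 5.6420

t=0: π = [0.1250, 0.1250, 0.1250, 0.2500, 0.2500, 0.1250], E[r] = 2.1250, γ^t·E[r] = 2.125000, running G = 2.125000
t=1: π = [0.1875, 0.1563, 0.2188, 0.1406, 0.1563, 0.1406], E[r] = 1.6719, γ^t·E[r] = 1.170313, running G = 3.295313
t=2: π = [0.1836, 0.1445, 0.2090, 0.1484, 0.1621, 0.1523], E[r] = 1.7285, γ^t·E[r] = 0.846973, running G = 4.142285
t=3: π = [0.1855, 0.1453, 0.2080, 0.1479, 0.1621, 0.1511], E[r] = 1.7258, γ^t·E[r] = 0.591960, running G = 4.734245
t=4: π = [0.1856, 0.1453, 0.2079, 0.1482, 0.1620, 0.1510], E[r] = 1.7264, γ^t·E[r] = 0.414504, running G = 5.148749
t=5: π = [0.1856, 0.1453, 0.2079, 0.1482, 0.1620, 0.1510], E[r] = 1.7264, γ^t·E[r] = 0.290158, running G = 5.438907
t=6: π = [0.1856, 0.1453, 0.2079, 0.1482, 0.1620, 0.1510], E[r] = 1.7264, γ^t·E[r] = 0.203112, running G = 5.642019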